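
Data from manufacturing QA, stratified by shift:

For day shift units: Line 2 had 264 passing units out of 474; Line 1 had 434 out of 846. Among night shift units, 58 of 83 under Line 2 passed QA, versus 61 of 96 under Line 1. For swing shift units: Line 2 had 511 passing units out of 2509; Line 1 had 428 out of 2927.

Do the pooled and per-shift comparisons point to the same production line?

Day shift: Line 2 264/474 = 55.7%, Line 1 434/846 = 51.3% → Line 2
Night shift: Line 2 58/83 = 69.9%, Line 1 61/96 = 63.5% → Line 2
Swing shift: Line 2 511/2509 = 20.4%, Line 1 428/2927 = 14.6% → Line 2
Overall: Line 2 833/3066 = 27.2%, Line 1 923/3869 = 23.9% → Line 2
Line 2 wins overall and in every shift group — no reversal.

Yes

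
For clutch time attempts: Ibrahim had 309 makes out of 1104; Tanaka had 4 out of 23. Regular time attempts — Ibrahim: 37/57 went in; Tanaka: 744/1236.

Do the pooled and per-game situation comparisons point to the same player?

No

Clutch time: Ibrahim 309/1104 = 28.0%, Tanaka 4/23 = 17.4% → Ibrahim
Regular time: Ibrahim 37/57 = 64.9%, Tanaka 744/1236 = 60.2% → Ibrahim
Overall: Ibrahim 346/1161 = 29.8%, Tanaka 748/1259 = 59.4% → Tanaka
Ibrahim wins each game group but Tanaka wins overall — the comparison reverses. Ibrahim's attempts skew toward clutch time, which has a lower base rate.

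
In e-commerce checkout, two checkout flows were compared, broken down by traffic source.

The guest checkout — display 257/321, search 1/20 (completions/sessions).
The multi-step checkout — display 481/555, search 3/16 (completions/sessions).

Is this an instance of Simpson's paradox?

Display: the guest checkout 257/321 = 80.1%, the multi-step checkout 481/555 = 86.7% → the multi-step checkout
Search: the guest checkout 1/20 = 5.0%, the multi-step checkout 3/16 = 18.8% → the multi-step checkout
Overall: the guest checkout 258/341 = 75.7%, the multi-step checkout 484/571 = 84.8% → the multi-step checkout
The multi-step checkout wins overall and in every traffic group — no reversal.

No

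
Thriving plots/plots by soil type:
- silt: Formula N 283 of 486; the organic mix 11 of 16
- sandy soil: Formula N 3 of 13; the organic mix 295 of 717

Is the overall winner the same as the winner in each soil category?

No

Silt: Formula N 283/486 = 58.2%, the organic mix 11/16 = 68.8% → the organic mix
Sandy soil: Formula N 3/13 = 23.1%, the organic mix 295/717 = 41.1% → the organic mix
Overall: Formula N 286/499 = 57.3%, the organic mix 306/733 = 41.7% → Formula N
The organic mix wins each soil group but Formula N wins overall — the comparison reverses. The organic mix's plots skew toward sandy soil, which has a lower base rate.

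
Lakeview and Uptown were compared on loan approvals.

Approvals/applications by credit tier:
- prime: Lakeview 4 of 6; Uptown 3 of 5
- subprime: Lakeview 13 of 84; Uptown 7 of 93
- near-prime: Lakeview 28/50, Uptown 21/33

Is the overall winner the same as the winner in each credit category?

No

Prime: Lakeview 4/6 = 66.7%, Uptown 3/5 = 60.0% → Lakeview
Subprime: Lakeview 13/84 = 15.5%, Uptown 7/93 = 7.5% → Lakeview
Near-prime: Lakeview 28/50 = 56.0%, Uptown 21/33 = 63.6% → Uptown
Overall: Lakeview 45/140 = 32.1%, Uptown 31/131 = 23.7% → Lakeview
Neither sweeps: Lakeview wins 2 of 3 groups, Uptown wins 1. Lakeview wins overall but not every group — no Simpson reversal.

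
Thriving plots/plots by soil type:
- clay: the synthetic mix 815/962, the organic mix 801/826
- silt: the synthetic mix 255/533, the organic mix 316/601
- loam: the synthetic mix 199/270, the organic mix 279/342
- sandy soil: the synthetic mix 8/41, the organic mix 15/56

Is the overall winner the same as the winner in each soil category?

Clay: the synthetic mix 815/962 = 84.7%, the organic mix 801/826 = 97.0% → the organic mix
Silt: the synthetic mix 255/533 = 47.8%, the organic mix 316/601 = 52.6% → the organic mix
Loam: the synthetic mix 199/270 = 73.7%, the organic mix 279/342 = 81.6% → the organic mix
Sandy soil: the synthetic mix 8/41 = 19.5%, the organic mix 15/56 = 26.8% → the organic mix
Overall: the synthetic mix 1277/1806 = 70.7%, the organic mix 1411/1825 = 77.3% → the organic mix
The organic mix wins overall and in every soil group — no reversal.

Yes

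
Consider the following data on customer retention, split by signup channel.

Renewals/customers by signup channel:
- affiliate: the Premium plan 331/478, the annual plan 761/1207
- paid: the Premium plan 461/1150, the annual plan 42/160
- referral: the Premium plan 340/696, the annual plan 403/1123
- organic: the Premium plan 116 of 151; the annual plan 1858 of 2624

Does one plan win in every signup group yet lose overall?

Yes

Affiliate: the Premium plan 331/478 = 69.2%, the annual plan 761/1207 = 63.0% → the Premium plan
Paid: the Premium plan 461/1150 = 40.1%, the annual plan 42/160 = 26.2% → the Premium plan
Referral: the Premium plan 340/696 = 48.9%, the annual plan 403/1123 = 35.9% → the Premium plan
Organic: the Premium plan 116/151 = 76.8%, the annual plan 1858/2624 = 70.8% → the Premium plan
Overall: the Premium plan 1248/2475 = 50.4%, the annual plan 3064/5114 = 59.9% → the annual plan
The Premium plan wins each signup group but the annual plan wins overall — the comparison reverses. The Premium plan's customers skew toward paid, which has a lower base rate.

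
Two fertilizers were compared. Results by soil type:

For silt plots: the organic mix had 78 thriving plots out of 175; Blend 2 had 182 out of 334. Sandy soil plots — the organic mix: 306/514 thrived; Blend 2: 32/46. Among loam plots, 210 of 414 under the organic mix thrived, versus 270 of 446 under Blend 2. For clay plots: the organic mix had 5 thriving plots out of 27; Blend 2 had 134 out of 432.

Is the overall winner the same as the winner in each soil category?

No

Silt: the organic mix 78/175 = 44.6%, Blend 2 182/334 = 54.5% → Blend 2
Sandy soil: the organic mix 306/514 = 59.5%, Blend 2 32/46 = 69.6% → Blend 2
Loam: the organic mix 210/414 = 50.7%, Blend 2 270/446 = 60.5% → Blend 2
Clay: the organic mix 5/27 = 18.5%, Blend 2 134/432 = 31.0% → Blend 2
Overall: the organic mix 599/1130 = 53.0%, Blend 2 618/1258 = 49.1% → the organic mix
Blend 2 wins each soil group but the organic mix wins overall — the comparison reverses. Blend 2's plots skew toward clay, which has a lower base rate.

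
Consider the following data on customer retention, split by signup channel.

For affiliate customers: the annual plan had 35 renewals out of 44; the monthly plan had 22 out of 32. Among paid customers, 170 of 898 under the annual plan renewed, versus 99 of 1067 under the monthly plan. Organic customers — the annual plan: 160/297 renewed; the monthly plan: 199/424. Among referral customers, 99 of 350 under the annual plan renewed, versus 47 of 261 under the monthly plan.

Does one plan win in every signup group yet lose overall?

No

Affiliate: the annual plan 35/44 = 79.5%, the monthly plan 22/32 = 68.8% → the annual plan
Paid: the annual plan 170/898 = 18.9%, the monthly plan 99/1067 = 9.3% → the annual plan
Organic: the annual plan 160/297 = 53.9%, the monthly plan 199/424 = 46.9% → the annual plan
Referral: the annual plan 99/350 = 28.3%, the monthly plan 47/261 = 18.0% → the annual plan
Overall: the annual plan 464/1589 = 29.2%, the monthly plan 367/1784 = 20.6% → the annual plan
The annual plan wins overall and in every signup group — no reversal.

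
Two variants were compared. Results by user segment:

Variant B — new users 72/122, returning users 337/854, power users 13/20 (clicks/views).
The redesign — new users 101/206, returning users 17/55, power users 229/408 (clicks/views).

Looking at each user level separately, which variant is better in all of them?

Variant B

New users: Variant B 72/122 = 59.0%, the redesign 101/206 = 49.0% → Variant B
Returning users: Variant B 337/854 = 39.5%, the redesign 17/55 = 30.9% → Variant B
Power users: Variant B 13/20 = 65.0%, the redesign 229/408 = 56.1% → Variant B
Variant B has the higher rate in all 3 groups.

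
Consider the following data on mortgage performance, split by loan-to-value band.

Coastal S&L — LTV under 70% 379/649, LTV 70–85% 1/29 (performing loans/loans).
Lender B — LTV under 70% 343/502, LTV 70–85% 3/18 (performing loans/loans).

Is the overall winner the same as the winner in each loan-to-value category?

Yes

LTV under 70%: Coastal S&L 379/649 = 58.4%, Lender B 343/502 = 68.3% → Lender B
LTV 70–85%: Coastal S&L 1/29 = 3.4%, Lender B 3/18 = 16.7% → Lender B
Overall: Coastal S&L 380/678 = 56.0%, Lender B 346/520 = 66.5% → Lender B
Lender B wins overall and in every loan-to-value group — no reversal.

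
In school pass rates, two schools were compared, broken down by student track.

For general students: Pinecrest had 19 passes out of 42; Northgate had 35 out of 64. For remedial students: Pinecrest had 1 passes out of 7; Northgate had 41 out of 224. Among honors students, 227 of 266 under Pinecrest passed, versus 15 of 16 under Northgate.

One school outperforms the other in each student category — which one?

Northgate

General: Pinecrest 19/42 = 45.2%, Northgate 35/64 = 54.7% → Northgate
Remedial: Pinecrest 1/7 = 14.3%, Northgate 41/224 = 18.3% → Northgate
Honors: Pinecrest 227/266 = 85.3%, Northgate 15/16 = 93.8% → Northgate
Northgate has the higher rate in all 3 groups.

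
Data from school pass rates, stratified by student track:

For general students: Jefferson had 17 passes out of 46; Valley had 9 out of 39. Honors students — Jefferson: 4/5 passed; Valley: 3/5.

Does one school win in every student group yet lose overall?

No

General: Jefferson 17/46 = 37.0%, Valley 9/39 = 23.1% → Jefferson
Honors: Jefferson 4/5 = 80.0%, Valley 3/5 = 60.0% → Jefferson
Overall: Jefferson 21/51 = 41.2%, Valley 12/44 = 27.3% → Jefferson
Jefferson wins overall and in every student group — no reversal.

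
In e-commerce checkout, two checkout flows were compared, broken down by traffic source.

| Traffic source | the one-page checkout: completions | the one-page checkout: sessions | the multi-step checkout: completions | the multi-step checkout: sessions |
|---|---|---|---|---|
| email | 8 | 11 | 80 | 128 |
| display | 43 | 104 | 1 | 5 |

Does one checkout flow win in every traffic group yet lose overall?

Email: the one-page checkout 8/11 = 72.7%, the multi-step checkout 80/128 = 62.5% → the one-page checkout
Display: the one-page checkout 43/104 = 41.3%, the multi-step checkout 1/5 = 20.0% → the one-page checkout
Overall: the one-page checkout 51/115 = 44.3%, the multi-step checkout 81/133 = 60.9% → the multi-step checkout
The one-page checkout wins each traffic group but the multi-step checkout wins overall — the comparison reverses. The one-page checkout's sessions skew toward display, which has a lower base rate.

Yes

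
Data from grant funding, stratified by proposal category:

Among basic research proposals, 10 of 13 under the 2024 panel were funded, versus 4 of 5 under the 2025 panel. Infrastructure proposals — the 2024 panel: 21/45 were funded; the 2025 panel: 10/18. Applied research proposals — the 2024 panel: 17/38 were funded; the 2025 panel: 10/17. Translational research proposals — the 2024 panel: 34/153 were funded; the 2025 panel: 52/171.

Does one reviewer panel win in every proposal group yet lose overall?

Basic research: the 2024 panel 10/13 = 76.9%, the 2025 panel 4/5 = 80.0% → the 2025 panel
Infrastructure: the 2024 panel 21/45 = 46.7%, the 2025 panel 10/18 = 55.6% → the 2025 panel
Applied research: the 2024 panel 17/38 = 44.7%, the 2025 panel 10/17 = 58.8% → the 2025 panel
Translational research: the 2024 panel 34/153 = 22.2%, the 2025 panel 52/171 = 30.4% → the 2025 panel
Overall: the 2024 panel 82/249 = 32.9%, the 2025 panel 76/211 = 36.0% → the 2025 panel
The 2025 panel wins overall and in every proposal group — no reversal.

No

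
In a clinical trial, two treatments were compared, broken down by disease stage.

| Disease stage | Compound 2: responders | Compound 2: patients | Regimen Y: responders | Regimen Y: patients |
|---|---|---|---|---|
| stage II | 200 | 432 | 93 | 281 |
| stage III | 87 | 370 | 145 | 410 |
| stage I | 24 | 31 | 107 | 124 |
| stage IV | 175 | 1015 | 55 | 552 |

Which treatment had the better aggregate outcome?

Stage II: Compound 2 200/432 = 46.3%, Regimen Y 93/281 = 33.1% → Compound 2
Stage III: Compound 2 87/370 = 23.5%, Regimen Y 145/410 = 35.4% → Regimen Y
Stage I: Compound 2 24/31 = 77.4%, Regimen Y 107/124 = 86.3% → Regimen Y
Stage IV: Compound 2 175/1015 = 17.2%, Regimen Y 55/552 = 10.0% → Compound 2
Overall: Compound 2 486/1848 = 26.3%, Regimen Y 400/1367 = 29.3% → Regimen Y
(Neither sweeps every disease group, but Regimen Y has the higher pooled rate.)

Regimen Y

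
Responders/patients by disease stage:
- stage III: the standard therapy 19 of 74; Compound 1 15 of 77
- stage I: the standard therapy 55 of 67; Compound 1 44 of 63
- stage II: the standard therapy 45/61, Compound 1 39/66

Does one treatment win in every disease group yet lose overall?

No

Stage III: the standard therapy 19/74 = 25.7%, Compound 1 15/77 = 19.5% → the standard therapy
Stage I: the standard therapy 55/67 = 82.1%, Compound 1 44/63 = 69.8% → the standard therapy
Stage II: the standard therapy 45/61 = 73.8%, Compound 1 39/66 = 59.1% → the standard therapy
Overall: the standard therapy 119/202 = 58.9%, Compound 1 98/206 = 47.6% → the standard therapy
The standard therapy wins overall and in every disease group — no reversal.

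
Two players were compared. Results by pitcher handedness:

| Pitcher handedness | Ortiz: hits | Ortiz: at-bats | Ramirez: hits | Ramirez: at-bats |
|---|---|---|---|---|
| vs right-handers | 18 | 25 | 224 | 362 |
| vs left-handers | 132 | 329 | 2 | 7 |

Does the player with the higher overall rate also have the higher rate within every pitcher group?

No

Vs right-handers: Ortiz 18/25 = 72.0%, Ramirez 224/362 = 61.9% → Ortiz
Vs left-handers: Ortiz 132/329 = 40.1%, Ramirez 2/7 = 28.6% → Ortiz
Overall: Ortiz 150/354 = 42.4%, Ramirez 226/369 = 61.2% → Ramirez
Ortiz wins each pitcher group but Ramirez wins overall — the comparison reverses. Ortiz's at-bats skew toward vs left-handers, which has a lower base rate.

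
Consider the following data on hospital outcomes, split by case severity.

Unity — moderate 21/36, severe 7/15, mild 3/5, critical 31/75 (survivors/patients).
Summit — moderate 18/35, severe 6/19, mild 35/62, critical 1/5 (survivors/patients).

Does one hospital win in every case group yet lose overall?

Moderate: Unity 21/36 = 58.3%, Summit 18/35 = 51.4% → Unity
Severe: Unity 7/15 = 46.7%, Summit 6/19 = 31.6% → Unity
Mild: Unity 3/5 = 60.0%, Summit 35/62 = 56.5% → Unity
Critical: Unity 31/75 = 41.3%, Summit 1/5 = 20.0% → Unity
Overall: Unity 62/131 = 47.3%, Summit 60/121 = 49.6% → Summit
Unity wins each case group but Summit wins overall — the comparison reverses. Unity's patients skew toward critical, which has a lower base rate.

Yes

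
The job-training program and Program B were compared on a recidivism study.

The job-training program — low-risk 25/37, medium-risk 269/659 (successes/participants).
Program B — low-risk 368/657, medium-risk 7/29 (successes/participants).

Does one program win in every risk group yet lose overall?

Yes

Low-risk: the job-training program 25/37 = 67.6%, Program B 368/657 = 56.0% → the job-training program
Medium-risk: the job-training program 269/659 = 40.8%, Program B 7/29 = 24.1% → the job-training program
Overall: the job-training program 294/696 = 42.2%, Program B 375/686 = 54.7% → Program B
The job-training program wins each risk group but Program B wins overall — the comparison reverses. The job-training program's participants skew toward medium-risk, which has a lower base rate.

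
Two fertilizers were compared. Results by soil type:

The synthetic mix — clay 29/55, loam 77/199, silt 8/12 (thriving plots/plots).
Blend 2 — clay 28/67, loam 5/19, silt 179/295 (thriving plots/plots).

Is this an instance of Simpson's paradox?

Clay: the synthetic mix 29/55 = 52.7%, Blend 2 28/67 = 41.8% → the synthetic mix
Loam: the synthetic mix 77/199 = 38.7%, Blend 2 5/19 = 26.3% → the synthetic mix
Silt: the synthetic mix 8/12 = 66.7%, Blend 2 179/295 = 60.7% → the synthetic mix
Overall: the synthetic mix 114/266 = 42.9%, Blend 2 212/381 = 55.6% → Blend 2
The synthetic mix wins each soil group but Blend 2 wins overall — the comparison reverses. The synthetic mix's plots skew toward loam, which has a lower base rate.

Yes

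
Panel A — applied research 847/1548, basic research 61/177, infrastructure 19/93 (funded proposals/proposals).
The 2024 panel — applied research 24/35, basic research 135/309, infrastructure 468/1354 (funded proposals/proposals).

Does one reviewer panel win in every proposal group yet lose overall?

Yes

Applied research: Panel A 847/1548 = 54.7%, the 2024 panel 24/35 = 68.6% → the 2024 panel
Basic research: Panel A 61/177 = 34.5%, the 2024 panel 135/309 = 43.7% → the 2024 panel
Infrastructure: Panel A 19/93 = 20.4%, the 2024 panel 468/1354 = 34.6% → the 2024 panel
Overall: Panel A 927/1818 = 51.0%, the 2024 panel 627/1698 = 36.9% → Panel A
The 2024 panel wins each proposal group but Panel A wins overall — the comparison reverses. The 2024 panel's proposals skew toward infrastructure, which has a lower base rate.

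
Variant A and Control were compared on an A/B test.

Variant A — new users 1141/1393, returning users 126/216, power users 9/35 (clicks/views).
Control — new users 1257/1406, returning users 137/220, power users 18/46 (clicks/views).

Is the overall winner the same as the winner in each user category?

New users: Variant A 1141/1393 = 81.9%, Control 1257/1406 = 89.4% → Control
Returning users: Variant A 126/216 = 58.3%, Control 137/220 = 62.3% → Control
Power users: Variant A 9/35 = 25.7%, Control 18/46 = 39.1% → Control
Overall: Variant A 1276/1644 = 77.6%, Control 1412/1672 = 84.4% → Control
Control wins overall and in every user group — no reversal.

Yes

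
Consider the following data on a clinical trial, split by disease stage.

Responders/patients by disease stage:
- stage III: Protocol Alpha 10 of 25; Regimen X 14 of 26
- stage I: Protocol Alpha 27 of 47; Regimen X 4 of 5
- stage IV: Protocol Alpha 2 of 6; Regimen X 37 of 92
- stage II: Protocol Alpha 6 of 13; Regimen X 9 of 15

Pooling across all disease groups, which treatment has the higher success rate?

Stage III: Protocol Alpha 10/25 = 40.0%, Regimen X 14/26 = 53.8% → Regimen X
Stage I: Protocol Alpha 27/47 = 57.4%, Regimen X 4/5 = 80.0% → Regimen X
Stage IV: Protocol Alpha 2/6 = 33.3%, Regimen X 37/92 = 40.2% → Regimen X
Stage II: Protocol Alpha 6/13 = 46.2%, Regimen X 9/15 = 60.0% → Regimen X
Overall: Protocol Alpha 45/91 = 49.5%, Regimen X 64/138 = 46.4% → Protocol Alpha
(Regimen X wins every disease group but Protocol Alpha wins overall — Regimen X's patients skew toward the low-rate stage IV group.)

Protocol Alpha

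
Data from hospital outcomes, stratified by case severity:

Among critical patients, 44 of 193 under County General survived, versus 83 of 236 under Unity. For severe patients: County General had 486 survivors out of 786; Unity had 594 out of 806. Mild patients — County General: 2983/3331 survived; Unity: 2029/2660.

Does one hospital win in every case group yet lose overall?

Critical: County General 44/193 = 22.8%, Unity 83/236 = 35.2% → Unity
Severe: County General 486/786 = 61.8%, Unity 594/806 = 73.7% → Unity
Mild: County General 2983/3331 = 89.6%, Unity 2029/2660 = 76.3% → County General
Overall: County General 3513/4310 = 81.5%, Unity 2706/3702 = 73.1% → County General
Neither sweeps: County General wins 1 of 3 groups, Unity wins 2. County General wins overall but not every group — no Simpson reversal.

No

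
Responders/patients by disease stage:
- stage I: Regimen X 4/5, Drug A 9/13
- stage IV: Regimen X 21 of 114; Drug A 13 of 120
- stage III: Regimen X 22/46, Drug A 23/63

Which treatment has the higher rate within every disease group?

Stage I: Regimen X 4/5 = 80.0%, Drug A 9/13 = 69.2% → Regimen X
Stage IV: Regimen X 21/114 = 18.4%, Drug A 13/120 = 10.8% → Regimen X
Stage III: Regimen X 22/46 = 47.8%, Drug A 23/63 = 36.5% → Regimen X
Regimen X has the higher rate in all 3 groups.

Regimen X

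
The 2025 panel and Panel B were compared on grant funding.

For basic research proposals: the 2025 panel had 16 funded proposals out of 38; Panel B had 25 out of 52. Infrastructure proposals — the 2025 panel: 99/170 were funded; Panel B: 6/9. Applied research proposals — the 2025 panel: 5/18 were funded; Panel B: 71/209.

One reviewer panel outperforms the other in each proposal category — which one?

Panel B

Basic research: the 2025 panel 16/38 = 42.1%, Panel B 25/52 = 48.1% → Panel B
Infrastructure: the 2025 panel 99/170 = 58.2%, Panel B 6/9 = 66.7% → Panel B
Applied research: the 2025 panel 5/18 = 27.8%, Panel B 71/209 = 34.0% → Panel B
Panel B has the higher rate in all 3 groups.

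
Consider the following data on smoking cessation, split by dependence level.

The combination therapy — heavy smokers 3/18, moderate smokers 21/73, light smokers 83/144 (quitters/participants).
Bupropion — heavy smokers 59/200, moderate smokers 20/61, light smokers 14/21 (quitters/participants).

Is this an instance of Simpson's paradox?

Heavy smokers: the combination therapy 3/18 = 16.7%, bupropion 59/200 = 29.5% → bupropion
Moderate smokers: the combination therapy 21/73 = 28.8%, bupropion 20/61 = 32.8% → bupropion
Light smokers: the combination therapy 83/144 = 57.6%, bupropion 14/21 = 66.7% → bupropion
Overall: the combination therapy 107/235 = 45.5%, bupropion 93/282 = 33.0% → the combination therapy
Bupropion wins each dependence group but the combination therapy wins overall — the comparison reverses. Bupropion's participants skew toward heavy smokers, which has a lower base rate.

Yes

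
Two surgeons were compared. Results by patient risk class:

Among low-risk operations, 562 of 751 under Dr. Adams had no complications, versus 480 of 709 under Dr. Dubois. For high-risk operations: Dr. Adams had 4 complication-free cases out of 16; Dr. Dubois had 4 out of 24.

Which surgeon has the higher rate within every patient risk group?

Dr. Adams

Low-risk: Dr. Adams 562/751 = 74.8%, Dr. Dubois 480/709 = 67.7% → Dr. Adams
High-risk: Dr. Adams 4/16 = 25.0%, Dr. Dubois 4/24 = 16.7% → Dr. Adams
Dr. Adams has the higher rate in both groups.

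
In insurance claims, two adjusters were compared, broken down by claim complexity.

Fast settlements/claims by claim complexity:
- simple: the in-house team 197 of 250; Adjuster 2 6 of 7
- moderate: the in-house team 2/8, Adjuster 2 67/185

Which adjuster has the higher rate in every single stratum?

Adjuster 2

Simple: the in-house team 197/250 = 78.8%, Adjuster 2 6/7 = 85.7% → Adjuster 2
Moderate: the in-house team 2/8 = 25.0%, Adjuster 2 67/185 = 36.2% → Adjuster 2
Adjuster 2 has the higher rate in both groups.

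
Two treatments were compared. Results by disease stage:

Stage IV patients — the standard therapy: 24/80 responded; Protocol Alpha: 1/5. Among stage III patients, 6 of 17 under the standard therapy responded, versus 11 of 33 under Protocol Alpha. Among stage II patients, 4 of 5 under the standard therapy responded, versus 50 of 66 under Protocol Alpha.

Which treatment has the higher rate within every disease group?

the standard therapy

Stage IV: the standard therapy 24/80 = 30.0%, Protocol Alpha 1/5 = 20.0% → the standard therapy
Stage III: the standard therapy 6/17 = 35.3%, Protocol Alpha 11/33 = 33.3% → the standard therapy
Stage II: the standard therapy 4/5 = 80.0%, Protocol Alpha 50/66 = 75.8% → the standard therapy
The standard therapy has the higher rate in all 3 groups.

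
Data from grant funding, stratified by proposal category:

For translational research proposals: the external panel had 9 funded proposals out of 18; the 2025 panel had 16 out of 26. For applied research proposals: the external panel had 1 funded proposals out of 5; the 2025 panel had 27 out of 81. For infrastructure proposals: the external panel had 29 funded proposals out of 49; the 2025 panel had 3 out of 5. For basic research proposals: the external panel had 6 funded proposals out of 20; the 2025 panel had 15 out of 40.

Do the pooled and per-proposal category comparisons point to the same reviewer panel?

Translational research: the external panel 9/18 = 50.0%, the 2025 panel 16/26 = 61.5% → the 2025 panel
Applied research: the external panel 1/5 = 20.0%, the 2025 panel 27/81 = 33.3% → the 2025 panel
Infrastructure: the external panel 29/49 = 59.2%, the 2025 panel 3/5 = 60.0% → the 2025 panel
Basic research: the external panel 6/20 = 30.0%, the 2025 panel 15/40 = 37.5% → the 2025 panel
Overall: the external panel 45/92 = 48.9%, the 2025 panel 61/152 = 40.1% → the external panel
The 2025 panel wins each proposal group but the external panel wins overall — the comparison reverses. The 2025 panel's proposals skew toward applied research, which has a lower base rate.

No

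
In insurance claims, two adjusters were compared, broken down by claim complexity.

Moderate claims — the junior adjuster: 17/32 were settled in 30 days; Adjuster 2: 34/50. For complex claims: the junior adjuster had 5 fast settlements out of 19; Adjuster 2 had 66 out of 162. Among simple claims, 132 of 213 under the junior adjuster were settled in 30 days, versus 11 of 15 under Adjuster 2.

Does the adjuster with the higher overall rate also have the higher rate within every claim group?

No

Moderate: the junior adjuster 17/32 = 53.1%, Adjuster 2 34/50 = 68.0% → Adjuster 2
Complex: the junior adjuster 5/19 = 26.3%, Adjuster 2 66/162 = 40.7% → Adjuster 2
Simple: the junior adjuster 132/213 = 62.0%, Adjuster 2 11/15 = 73.3% → Adjuster 2
Overall: the junior adjuster 154/264 = 58.3%, Adjuster 2 111/227 = 48.9% → the junior adjuster
Adjuster 2 wins each claim group but the junior adjuster wins overall — the comparison reverses. Adjuster 2's claims skew toward complex, which has a lower base rate.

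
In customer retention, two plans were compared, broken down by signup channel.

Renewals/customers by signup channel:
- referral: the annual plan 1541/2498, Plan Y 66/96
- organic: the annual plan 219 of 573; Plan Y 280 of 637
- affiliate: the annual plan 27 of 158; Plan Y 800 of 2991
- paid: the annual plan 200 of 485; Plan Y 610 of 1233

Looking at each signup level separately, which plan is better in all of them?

Referral: the annual plan 1541/2498 = 61.7%, Plan Y 66/96 = 68.8% → Plan Y
Organic: the annual plan 219/573 = 38.2%, Plan Y 280/637 = 44.0% → Plan Y
Affiliate: the annual plan 27/158 = 17.1%, Plan Y 800/2991 = 26.7% → Plan Y
Paid: the annual plan 200/485 = 41.2%, Plan Y 610/1233 = 49.5% → Plan Y
Plan Y has the higher rate in all 4 groups.

Plan Y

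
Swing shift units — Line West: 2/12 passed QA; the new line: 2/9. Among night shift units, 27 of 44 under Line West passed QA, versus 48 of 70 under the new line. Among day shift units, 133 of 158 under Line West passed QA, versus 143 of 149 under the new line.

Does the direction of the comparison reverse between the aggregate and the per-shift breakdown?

No

Swing shift: Line West 2/12 = 16.7%, the new line 2/9 = 22.2% → the new line
Night shift: Line West 27/44 = 61.4%, the new line 48/70 = 68.6% → the new line
Day shift: Line West 133/158 = 84.2%, the new line 143/149 = 96.0% → the new line
Overall: Line West 162/214 = 75.7%, the new line 193/228 = 84.6% → the new line
The new line wins overall and in every shift group — no reversal.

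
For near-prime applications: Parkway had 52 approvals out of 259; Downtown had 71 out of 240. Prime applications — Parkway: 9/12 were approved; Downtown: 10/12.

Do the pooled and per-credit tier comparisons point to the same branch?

Yes

Near-prime: Parkway 52/259 = 20.1%, Downtown 71/240 = 29.6% → Downtown
Prime: Parkway 9/12 = 75.0%, Downtown 10/12 = 83.3% → Downtown
Overall: Parkway 61/271 = 22.5%, Downtown 81/252 = 32.1% → Downtown
Downtown wins overall and in every credit group — no reversal.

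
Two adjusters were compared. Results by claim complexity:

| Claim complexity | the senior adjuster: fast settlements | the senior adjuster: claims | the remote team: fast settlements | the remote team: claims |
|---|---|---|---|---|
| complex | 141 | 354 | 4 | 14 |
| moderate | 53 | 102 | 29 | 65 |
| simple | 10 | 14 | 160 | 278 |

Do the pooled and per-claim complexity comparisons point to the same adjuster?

No

Complex: the senior adjuster 141/354 = 39.8%, the remote team 4/14 = 28.6% → the senior adjuster
Moderate: the senior adjuster 53/102 = 52.0%, the remote team 29/65 = 44.6% → the senior adjuster
Simple: the senior adjuster 10/14 = 71.4%, the remote team 160/278 = 57.6% → the senior adjuster
Overall: the senior adjuster 204/470 = 43.4%, the remote team 193/357 = 54.1% → the remote team
The senior adjuster wins each claim group but the remote team wins overall — the comparison reverses. The senior adjuster's claims skew toward complex, which has a lower base rate.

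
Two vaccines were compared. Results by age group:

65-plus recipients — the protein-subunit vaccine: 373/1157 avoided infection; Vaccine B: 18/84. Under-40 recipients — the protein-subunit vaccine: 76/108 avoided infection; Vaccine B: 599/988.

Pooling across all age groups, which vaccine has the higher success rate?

Vaccine B

65-plus: the protein-subunit vaccine 373/1157 = 32.2%, Vaccine B 18/84 = 21.4% → the protein-subunit vaccine
Under-40: the protein-subunit vaccine 76/108 = 70.4%, Vaccine B 599/988 = 60.6% → the protein-subunit vaccine
Overall: the protein-subunit vaccine 449/1265 = 35.5%, Vaccine B 617/1072 = 57.6% → Vaccine B
(The protein-subunit vaccine wins every age group but Vaccine B wins overall — the protein-subunit vaccine's recipients skew toward the low-rate 65-plus group.)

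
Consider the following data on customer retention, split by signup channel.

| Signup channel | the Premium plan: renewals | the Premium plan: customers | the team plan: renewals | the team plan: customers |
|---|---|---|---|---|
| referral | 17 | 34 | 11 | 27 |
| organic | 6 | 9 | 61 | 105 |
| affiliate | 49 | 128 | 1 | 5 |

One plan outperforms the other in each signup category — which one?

the Premium plan

Referral: the Premium plan 17/34 = 50.0%, the team plan 11/27 = 40.7% → the Premium plan
Organic: the Premium plan 6/9 = 66.7%, the team plan 61/105 = 58.1% → the Premium plan
Affiliate: the Premium plan 49/128 = 38.3%, the team plan 1/5 = 20.0% → the Premium plan
The Premium plan has the higher rate in all 3 groups.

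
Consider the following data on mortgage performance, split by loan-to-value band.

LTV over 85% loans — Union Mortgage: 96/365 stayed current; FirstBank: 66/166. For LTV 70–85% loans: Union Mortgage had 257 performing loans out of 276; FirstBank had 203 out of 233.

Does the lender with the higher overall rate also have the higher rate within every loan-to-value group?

No

LTV over 85%: Union Mortgage 96/365 = 26.3%, FirstBank 66/166 = 39.8% → FirstBank
LTV 70–85%: Union Mortgage 257/276 = 93.1%, FirstBank 203/233 = 87.1% → Union Mortgage
Overall: Union Mortgage 353/641 = 55.1%, FirstBank 269/399 = 67.4% → FirstBank
Neither sweeps: Union Mortgage wins 1 of 2 groups, FirstBank wins 1. FirstBank wins overall but not every group — no Simpson reversal.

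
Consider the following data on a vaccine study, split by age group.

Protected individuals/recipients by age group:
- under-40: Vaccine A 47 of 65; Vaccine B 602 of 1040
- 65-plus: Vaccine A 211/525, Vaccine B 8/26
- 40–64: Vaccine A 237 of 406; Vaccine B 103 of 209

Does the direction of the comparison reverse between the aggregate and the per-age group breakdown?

Yes

Under-40: Vaccine A 47/65 = 72.3%, Vaccine B 602/1040 = 57.9% → Vaccine A
65-plus: Vaccine A 211/525 = 40.2%, Vaccine B 8/26 = 30.8% → Vaccine A
40–64: Vaccine A 237/406 = 58.4%, Vaccine B 103/209 = 49.3% → Vaccine A
Overall: Vaccine A 495/996 = 49.7%, Vaccine B 713/1275 = 55.9% → Vaccine B
Vaccine A wins each age group but Vaccine B wins overall — the comparison reverses. Vaccine A's recipients skew toward 65-plus, which has a lower base rate.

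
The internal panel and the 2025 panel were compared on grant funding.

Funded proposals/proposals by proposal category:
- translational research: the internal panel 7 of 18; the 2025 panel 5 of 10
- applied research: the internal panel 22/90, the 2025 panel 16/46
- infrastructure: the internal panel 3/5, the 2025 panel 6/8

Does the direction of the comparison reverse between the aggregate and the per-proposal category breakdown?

No

Translational research: the internal panel 7/18 = 38.9%, the 2025 panel 5/10 = 50.0% → the 2025 panel
Applied research: the internal panel 22/90 = 24.4%, the 2025 panel 16/46 = 34.8% → the 2025 panel
Infrastructure: the internal panel 3/5 = 60.0%, the 2025 panel 6/8 = 75.0% → the 2025 panel
Overall: the internal panel 32/113 = 28.3%, the 2025 panel 27/64 = 42.2% → the 2025 panel
The 2025 panel wins overall and in every proposal group — no reversal.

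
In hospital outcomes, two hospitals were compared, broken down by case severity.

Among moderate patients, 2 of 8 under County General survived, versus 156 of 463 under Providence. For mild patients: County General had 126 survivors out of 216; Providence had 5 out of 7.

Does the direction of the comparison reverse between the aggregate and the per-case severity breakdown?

Moderate: County General 2/8 = 25.0%, Providence 156/463 = 33.7% → Providence
Mild: County General 126/216 = 58.3%, Providence 5/7 = 71.4% → Providence
Overall: County General 128/224 = 57.1%, Providence 161/470 = 34.3% → County General
Providence wins each case group but County General wins overall — the comparison reverses. Providence's patients skew toward moderate, which has a lower base rate.

Yes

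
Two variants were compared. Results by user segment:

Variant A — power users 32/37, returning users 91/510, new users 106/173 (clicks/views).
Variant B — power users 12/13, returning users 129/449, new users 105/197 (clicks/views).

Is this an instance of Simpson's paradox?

Power users: Variant A 32/37 = 86.5%, Variant B 12/13 = 92.3% → Variant B
Returning users: Variant A 91/510 = 17.8%, Variant B 129/449 = 28.7% → Variant B
New users: Variant A 106/173 = 61.3%, Variant B 105/197 = 53.3% → Variant A
Overall: Variant A 229/720 = 31.8%, Variant B 246/659 = 37.3% → Variant B
Neither sweeps: Variant A wins 1 of 3 groups, Variant B wins 2. Variant B wins overall but not every group — no Simpson reversal.

No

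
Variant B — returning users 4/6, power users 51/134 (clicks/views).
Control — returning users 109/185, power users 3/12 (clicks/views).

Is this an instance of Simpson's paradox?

Returning users: Variant B 4/6 = 66.7%, Control 109/185 = 58.9% → Variant B
Power users: Variant B 51/134 = 38.1%, Control 3/12 = 25.0% → Variant B
Overall: Variant B 55/140 = 39.3%, Control 112/197 = 56.9% → Control
Variant B wins each user group but Control wins overall — the comparison reverses. Variant B's views skew toward power users, which has a lower base rate.

Yes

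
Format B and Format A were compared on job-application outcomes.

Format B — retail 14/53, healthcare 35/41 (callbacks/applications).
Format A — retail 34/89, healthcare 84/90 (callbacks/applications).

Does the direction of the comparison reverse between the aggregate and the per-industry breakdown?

Retail: Format B 14/53 = 26.4%, Format A 34/89 = 38.2% → Format A
Healthcare: Format B 35/41 = 85.4%, Format A 84/90 = 93.3% → Format A
Overall: Format B 49/94 = 52.1%, Format A 118/179 = 65.9% → Format A
Format A wins overall and in every industry group — no reversal.

No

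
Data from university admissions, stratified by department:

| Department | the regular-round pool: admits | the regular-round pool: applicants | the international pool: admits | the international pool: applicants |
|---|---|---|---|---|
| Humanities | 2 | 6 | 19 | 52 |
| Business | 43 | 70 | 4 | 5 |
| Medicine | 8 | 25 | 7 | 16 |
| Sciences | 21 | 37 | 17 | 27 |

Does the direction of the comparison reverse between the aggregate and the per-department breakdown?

Yes

Humanities: the regular-round pool 2/6 = 33.3%, the international pool 19/52 = 36.5% → the international pool
Business: the regular-round pool 43/70 = 61.4%, the international pool 4/5 = 80.0% → the international pool
Medicine: the regular-round pool 8/25 = 32.0%, the international pool 7/16 = 43.8% → the international pool
Sciences: the regular-round pool 21/37 = 56.8%, the international pool 17/27 = 63.0% → the international pool
Overall: the regular-round pool 74/138 = 53.6%, the international pool 47/100 = 47.0% → the regular-round pool
The international pool wins each department group but the regular-round pool wins overall — the comparison reverses. The international pool's applicants skew toward Humanities, which has a lower base rate.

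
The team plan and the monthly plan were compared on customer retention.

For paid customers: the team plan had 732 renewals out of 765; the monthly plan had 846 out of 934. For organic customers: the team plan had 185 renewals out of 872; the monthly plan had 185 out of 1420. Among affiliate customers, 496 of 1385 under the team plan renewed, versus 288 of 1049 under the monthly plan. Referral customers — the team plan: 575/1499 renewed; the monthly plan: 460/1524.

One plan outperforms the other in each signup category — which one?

the team plan

Paid: the team plan 732/765 = 95.7%, the monthly plan 846/934 = 90.6% → the team plan
Organic: the team plan 185/872 = 21.2%, the monthly plan 185/1420 = 13.0% → the team plan
Affiliate: the team plan 496/1385 = 35.8%, the monthly plan 288/1049 = 27.5% → the team plan
Referral: the team plan 575/1499 = 38.4%, the monthly plan 460/1524 = 30.2% → the team plan
The team plan has the higher rate in all 4 groups.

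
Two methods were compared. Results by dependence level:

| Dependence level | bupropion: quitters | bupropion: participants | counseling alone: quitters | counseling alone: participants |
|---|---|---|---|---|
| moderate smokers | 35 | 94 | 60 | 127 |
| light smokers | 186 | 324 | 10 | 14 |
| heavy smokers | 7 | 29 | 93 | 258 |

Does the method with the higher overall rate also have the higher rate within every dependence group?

No

Moderate smokers: bupropion 35/94 = 37.2%, counseling alone 60/127 = 47.2% → counseling alone
Light smokers: bupropion 186/324 = 57.4%, counseling alone 10/14 = 71.4% → counseling alone
Heavy smokers: bupropion 7/29 = 24.1%, counseling alone 93/258 = 36.0% → counseling alone
Overall: bupropion 228/447 = 51.0%, counseling alone 163/399 = 40.9% → bupropion
Counseling alone wins each dependence group but bupropion wins overall — the comparison reverses. Counseling alone's participants skew toward heavy smokers, which has a lower base rate.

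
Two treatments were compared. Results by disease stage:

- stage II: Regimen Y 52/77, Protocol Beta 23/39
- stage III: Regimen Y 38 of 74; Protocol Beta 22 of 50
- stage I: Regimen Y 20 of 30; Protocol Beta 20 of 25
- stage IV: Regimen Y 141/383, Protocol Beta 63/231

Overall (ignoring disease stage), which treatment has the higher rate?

Regimen Y

Stage II: Regimen Y 52/77 = 67.5%, Protocol Beta 23/39 = 59.0% → Regimen Y
Stage III: Regimen Y 38/74 = 51.4%, Protocol Beta 22/50 = 44.0% → Regimen Y
Stage I: Regimen Y 20/30 = 66.7%, Protocol Beta 20/25 = 80.0% → Protocol Beta
Stage IV: Regimen Y 141/383 = 36.8%, Protocol Beta 63/231 = 27.3% → Regimen Y
Overall: Regimen Y 251/564 = 44.5%, Protocol Beta 128/345 = 37.1% → Regimen Y
(Neither sweeps every disease group, but Regimen Y has the higher pooled rate.)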